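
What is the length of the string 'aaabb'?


String: 'aaabb'
Counting characters:
  'a' appears 3 time(s)
  'b' appears 2 time(s)
Total length = 3 + 2 = 5

5


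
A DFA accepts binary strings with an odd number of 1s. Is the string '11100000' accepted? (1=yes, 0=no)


DFA has 2 states: q_even (start, accept=no) and q_odd
Processing string '11100000' character by character:
  Position 0: read '1', 1-count=1 -> q_odd
  Position 1: read '1', 1-count=2 -> q_even
  Position 2: read '1', 1-count=3 -> q_odd
  Position 3: read '0', 1-count=3 -> q_odd (no change)
  Position 4: read '0', 1-count=3 -> q_odd (no change)
  Position 5: read '0', 1-count=3 -> q_odd (no change)
  Position 6: read '0', 1-count=3 -> q_odd (no change)
  Position 7: read '0', 1-count=3 -> q_odd (no change)
Final state: q_odd, total 1s = 3 (odd); the DFA requires an odd count -> accept

1


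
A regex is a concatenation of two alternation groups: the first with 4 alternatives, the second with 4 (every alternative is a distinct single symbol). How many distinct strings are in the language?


First group: 4 alternatives
Second group: 4 alternatives
Concatenation: each choice from group 1 pairs with each from group 2
Total = 4 x 4 = 16

16


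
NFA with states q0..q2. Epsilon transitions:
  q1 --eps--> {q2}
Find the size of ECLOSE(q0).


Starting from q0
Initialize closure = {q0}
q0 has no outgoing epsilon transitions -> nothing to add
Final closure: {q0}
Size = 1

1


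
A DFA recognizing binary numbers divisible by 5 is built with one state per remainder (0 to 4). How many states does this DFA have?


Divisibility by 5 is tracked via the remainder mod 5: 0, 1, ..., 4
The construction assigns one state to each remainder
Number of remainders = 5

5


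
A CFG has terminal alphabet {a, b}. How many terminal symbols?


Terminal symbols: a, b
Counting each: a (#1), b (#2)
Total = 2

2


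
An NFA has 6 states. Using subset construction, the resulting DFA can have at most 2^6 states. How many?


NFA has 6 states
Subset construction: each DFA state = subset of NFA states
Maximum subsets = 2^6
2^6 = 64

64


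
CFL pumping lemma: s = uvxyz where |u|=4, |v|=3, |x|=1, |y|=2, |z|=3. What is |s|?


|s| = |u| + |v| + |x| + |y| + |z|
= 4 + 3 + 1 + 2 + 3
= 7 + 1 + 5
= 8 + 5
= 13

13


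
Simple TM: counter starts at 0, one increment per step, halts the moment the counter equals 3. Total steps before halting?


Counter starts at 0. Counting sequence:
  Step 1: counter = 1
  Step 2: counter = 2
  Step 3: counter = 3
Counter reached 3 -> halt
Total steps = 3

3


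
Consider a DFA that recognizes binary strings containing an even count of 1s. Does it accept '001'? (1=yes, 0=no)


DFA has 2 states: q_even (start, accept=yes) and q_odd
Processing string '001' character by character:
  Position 0: read '0', 1-count=0 -> q_even (no change)
  Position 1: read '0', 1-count=0 -> q_even (no change)
  Position 2: read '1', 1-count=1 -> q_odd
Final state: q_odd, total 1s = 1 (odd); the DFA requires an even count -> reject

0


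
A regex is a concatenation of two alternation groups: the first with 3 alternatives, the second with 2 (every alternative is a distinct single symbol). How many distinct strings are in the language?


First group: 3 alternatives
Second group: 2 alternatives
Concatenation: each choice from group 1 pairs with each from group 2
Total = 3 x 2 = 6

6


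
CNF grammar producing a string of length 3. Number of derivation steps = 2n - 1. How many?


Chomsky Normal Form derivation:
String length n = 3
Each step either:
  - Splits a nonterminal into two (n-1 such steps)
  - Converts a nonterminal to terminal (n such steps)
Total = (n-1) + n = 2n - 1
= 2(3) - 1
= 6 - 1
= 5

5


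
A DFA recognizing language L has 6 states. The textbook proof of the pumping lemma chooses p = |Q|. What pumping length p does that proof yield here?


Pumping lemma for regular languages (standard proof):
Take p = |Q|, the number of DFA states.
Any string of length >= |Q| passes through |Q|+1 states while reading its first |Q| symbols,
so by pigeonhole some state repeats, giving the loop that can be pumped.
Here |Q| = 6
Therefore the proof uses p = 6

6


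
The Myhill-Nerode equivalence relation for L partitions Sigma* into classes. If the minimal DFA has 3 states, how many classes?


Myhill-Nerode theorem:
Number of equivalence classes = number of states in minimal DFA
Minimal DFA states = 3
Therefore equivalence classes = 3

3


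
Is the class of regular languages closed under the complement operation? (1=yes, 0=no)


Regular languages are closed under:
- Union (DFA product construction)
- Intersection (DFA product construction)
- Complement (swap accept/reject states)
- Concatenation (NFA construction)
- Kleene star (NFA construction)
complement is in this list
Therefore: closed

1


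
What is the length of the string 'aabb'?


String: 'aabb'
Counting characters:
  'a' appears 2 time(s)
  'b' appears 2 time(s)
Total length = 2 + 2 = 4

4


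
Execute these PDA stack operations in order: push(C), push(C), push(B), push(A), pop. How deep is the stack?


Tracing stack operations:
  push(C) -> stack = [C], depth=1
  push(C) -> stack = [C,C], depth=2
  push(B) -> stack = [C,C,B], depth=3
  push(A) -> stack = [C,C,B,A], depth=4
  pop -> removed A, stack = [C,C,B], depth=3
Final depth = 3

3


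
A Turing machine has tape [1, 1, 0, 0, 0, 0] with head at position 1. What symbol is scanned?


Tape: [1, 1, 0, 0, 0, 0]
Positions: 0 1 2 3 4 5
Values:    1 1 0 0 0 0
Head at position 1
tape[1] = 1

1


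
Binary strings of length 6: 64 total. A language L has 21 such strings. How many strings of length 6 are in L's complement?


Alphabet: {0,1}
String length: 6
Total strings of length 6 = 2^6 = 64
Strings in L = 21
Complement = total - |L|
= 64 - 21
= 43

43


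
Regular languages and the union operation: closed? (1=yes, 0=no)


Regular languages are closed under all standard operations:
- Union: Yes (product construction)
- Intersection: Yes (product construction)
- Complement: Yes (swap accept/reject)
- Concatenation: Yes (NFA construction)
Operation: union -> Closed

1


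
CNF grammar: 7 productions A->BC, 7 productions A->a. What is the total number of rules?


CNF allows two rule forms:
  A -> BC (binary): 7 rules
  A -> a (terminal): 7 rules
Total = 7 + 7 = 14

14


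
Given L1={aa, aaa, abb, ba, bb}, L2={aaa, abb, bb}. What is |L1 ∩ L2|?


L1 = {aa, aaa, abb, ba, bb}
L2 = {aaa, abb, bb}
Checking each string in L1 against L2:
  'aa': in L2? No
  'aaa': in L2? Yes
  'abb': in L2? Yes
  'ba': in L2? No
  'bb': in L2? Yes
Intersection = {aaa, abb, bb}
|L1 ∩ L2| = 3

3


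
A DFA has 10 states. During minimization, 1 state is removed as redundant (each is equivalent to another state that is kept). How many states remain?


Original DFA: 10 states
Redundant states removed: 1
Minimized states = original - removed
= 10 - 1
= 9

9


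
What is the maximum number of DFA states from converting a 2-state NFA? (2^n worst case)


NFA has 2 states
Subset construction: each DFA state = subset of NFA states
Maximum subsets = 2^2
2^2 = 4

4


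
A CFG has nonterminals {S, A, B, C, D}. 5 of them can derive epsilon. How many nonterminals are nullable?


Nonterminals: {S, A, B, C, D}
A nonterminal is nullable if it can derive epsilon
Counting nullable nonterminals: 5
Total nullable = 5

5


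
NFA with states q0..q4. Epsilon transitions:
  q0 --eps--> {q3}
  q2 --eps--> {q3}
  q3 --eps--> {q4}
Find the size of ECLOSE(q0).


Starting from q0
Initialize closure = {q0}
Follow epsilon from q0 -> add q3
Follow epsilon from q3 -> add q4
Final closure: {q0, q3, q4}
Size = 3

3


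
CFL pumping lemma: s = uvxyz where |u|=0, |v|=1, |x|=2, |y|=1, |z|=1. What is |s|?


|s| = |u| + |v| + |x| + |y| + |z|
= 0 + 1 + 2 + 1 + 1
= 1 + 2 + 2
= 3 + 2
= 5

5


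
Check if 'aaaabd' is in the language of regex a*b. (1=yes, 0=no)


Pattern: a*b
String: 'aaaabd'
Pattern requires: zero or more 'a's followed by exactly one 'b'
Found 4 leading 'a's
Remaining: 'bd'
Remaining is not 'b' -> no match
Result: 0

0


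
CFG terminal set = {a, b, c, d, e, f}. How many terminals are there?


Terminal symbols: a, b, c, d, e, f
Counting each: a (#1), b (#2), c (#3), d (#4), e (#5), f (#6)
Total = 6

6


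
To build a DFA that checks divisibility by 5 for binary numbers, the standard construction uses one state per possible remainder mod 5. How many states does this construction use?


Divisibility by 5 is tracked via the remainder mod 5: 0, 1, ..., 4
The construction assigns one state to each remainder
Number of remainders = 5

5


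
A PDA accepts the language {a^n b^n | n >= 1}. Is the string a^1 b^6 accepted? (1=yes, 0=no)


Language requires equal numbers of a's and b's
PDA pushes for each 'a', pops for each 'b'
Number of a's = 1
Number of b's = 6
1 != 6 -> Reject

0


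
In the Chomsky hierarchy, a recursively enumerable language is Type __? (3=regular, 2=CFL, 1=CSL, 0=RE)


Chomsky hierarchy levels:
  Type 3: Regular (DFA/NFA/regex)
  Type 2: Context-free (PDA)
  Type 1: Context-sensitive
  Type 0: Recursively enumerable (TM)
'recursively enumerable' corresponds to Type 0

0


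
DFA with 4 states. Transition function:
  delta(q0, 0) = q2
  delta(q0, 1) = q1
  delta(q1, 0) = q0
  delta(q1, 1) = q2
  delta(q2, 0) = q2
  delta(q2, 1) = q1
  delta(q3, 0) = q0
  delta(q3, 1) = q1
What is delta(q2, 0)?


Looking up transition function:
delta(q2, 0) in the table
Row: q2, Column: 0
Result: q2

q2


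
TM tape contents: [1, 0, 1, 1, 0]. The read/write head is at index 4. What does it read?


Tape: [1, 0, 1, 1, 0]
Positions: 0 1 2 3 4
Values:    1 0 1 1 0
Head at position 4
tape[4] = 0

0


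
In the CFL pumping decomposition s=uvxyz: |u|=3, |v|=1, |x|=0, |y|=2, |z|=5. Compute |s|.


|s| = |u| + |v| + |x| + |y| + |z|
= 3 + 1 + 0 + 2 + 5
= 4 + 0 + 7
= 4 + 7
= 11

11


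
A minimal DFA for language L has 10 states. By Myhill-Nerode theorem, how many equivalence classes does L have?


Myhill-Nerode theorem:
Number of equivalence classes = number of states in minimal DFA
Minimal DFA states = 10
Therefore equivalence classes = 10

10


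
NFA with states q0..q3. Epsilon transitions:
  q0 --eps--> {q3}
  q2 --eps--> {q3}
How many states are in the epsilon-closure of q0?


Starting from q0
Initialize closure = {q0}
Follow epsilon from q0 -> add q3
Final closure: {q0, q3}
Size = 2

2


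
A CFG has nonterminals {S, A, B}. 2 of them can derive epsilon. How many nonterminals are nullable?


Nonterminals: {S, A, B}
A nonterminal is nullable if it can derive epsilon
Counting nullable nonterminals: 2
Total nullable = 2

2


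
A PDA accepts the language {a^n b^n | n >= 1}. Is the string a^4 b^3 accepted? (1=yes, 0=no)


Language requires equal numbers of a's and b's
PDA pushes for each 'a', pops for each 'b'
Number of a's = 4
Number of b's = 3
4 != 3 -> Reject

0


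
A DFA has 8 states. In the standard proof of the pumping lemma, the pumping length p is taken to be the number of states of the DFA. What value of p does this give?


Pumping lemma for regular languages (standard proof):
Take p = |Q|, the number of DFA states.
Any string of length >= |Q| passes through |Q|+1 states while reading its first |Q| symbols,
so by pigeonhole some state repeats, giving the loop that can be pumped.
Here |Q| = 8
Therefore the proof uses p = 8

8


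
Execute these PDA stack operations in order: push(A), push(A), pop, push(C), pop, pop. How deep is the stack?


Tracing stack operations:
  push(A) -> stack = [A], depth=1
  push(A) -> stack = [A,A], depth=2
  pop -> removed A, stack = [A], depth=1
  push(C) -> stack = [A,C], depth=2
  pop -> removed C, stack = [A], depth=1
  pop -> removed A, stack = [], depth=0
Final depth = 0

0


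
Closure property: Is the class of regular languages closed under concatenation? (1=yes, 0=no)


Regular languages are closed under all standard operations:
- Union: Yes (product construction)
- Intersection: Yes (product construction)
- Complement: Yes (swap accept/reject)
- Concatenation: Yes (NFA construction)
Operation: concatenation -> Closed

1


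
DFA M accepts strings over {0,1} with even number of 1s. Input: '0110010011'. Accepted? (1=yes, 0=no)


DFA has 2 states: q_even (start, accept=yes) and q_odd
Processing string '0110010011' character by character:
  Position 0: read '0', 1-count=0 -> q_even (no change)
  Position 1: read '1', 1-count=1 -> q_odd
  Position 2: read '1', 1-count=2 -> q_even
  Position 3: read '0', 1-count=2 -> q_even (no change)
  Position 4: read '0', 1-count=2 -> q_even (no change)
  Position 5: read '1', 1-count=3 -> q_odd
  Position 6: read '0', 1-count=3 -> q_odd (no change)
  Position 7: read '0', 1-count=3 -> q_odd (no change)
  Position 8: read '1', 1-count=4 -> q_even
  Position 9: read '1', 1-count=5 -> q_odd
Final state: q_odd, total 1s = 5 (odd); the DFA requires an even count -> reject

0


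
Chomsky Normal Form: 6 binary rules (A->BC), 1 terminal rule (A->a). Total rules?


CNF allows two rule forms:
  A -> BC (binary): 6 rules
  A -> a (terminal): 1 rule
Total = 6 + 1 = 7

7


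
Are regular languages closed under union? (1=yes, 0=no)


Regular languages are closed under:
- Union (DFA product construction)
- Intersection (DFA product construction)
- Complement (swap accept/reject states)
- Concatenation (NFA construction)
- Kleene star (NFA construction)
union is in this list
Therefore: closed

1


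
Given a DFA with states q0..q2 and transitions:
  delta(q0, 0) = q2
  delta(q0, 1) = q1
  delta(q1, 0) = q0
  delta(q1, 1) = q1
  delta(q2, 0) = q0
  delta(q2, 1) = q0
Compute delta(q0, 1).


Looking up transition function:
delta(q0, 1) in the table
Row: q0, Column: 1
Result: q1

q1


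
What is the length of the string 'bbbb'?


String: 'bbbb'
Counting characters:
  'b' appears 4 time(s)
Total length = 0 + 4 = 4

4


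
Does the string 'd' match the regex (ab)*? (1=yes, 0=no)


Pattern: (ab)*
String: 'd'
Pattern requires: zero or more repetitions of 'ab'
Length 1 is odd -> cannot be (ab)* -> no match
Result: 0

0


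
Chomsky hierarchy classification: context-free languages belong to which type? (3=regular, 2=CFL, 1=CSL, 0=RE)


Chomsky hierarchy levels:
  Type 3: Regular (DFA/NFA/regex)
  Type 2: Context-free (PDA)
  Type 1: Context-sensitive
  Type 0: Recursively enumerable (TM)
'context-free' corresponds to Type 2

2


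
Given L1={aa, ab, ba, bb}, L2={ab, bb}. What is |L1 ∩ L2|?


L1 = {aa, ab, ba, bb}
L2 = {ab, bb}
Checking each string in L1 against L2:
  'aa': in L2? No
  'ab': in L2? Yes
  'ba': in L2? No
  'bb': in L2? Yes
Intersection = {ab, bb}
|L1 ∩ L2| = 2

2


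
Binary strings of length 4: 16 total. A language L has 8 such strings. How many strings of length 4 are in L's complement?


Alphabet: {0,1}
String length: 4
Total strings of length 4 = 2^4 = 16
Strings in L = 8
Complement = total - |L|
= 16 - 8
= 8

8


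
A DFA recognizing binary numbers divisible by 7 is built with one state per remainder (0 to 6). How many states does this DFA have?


Divisibility by 7 is tracked via the remainder mod 7: 0, 1, ..., 6
The construction assigns one state to each remainder
Number of remainders = 7

7


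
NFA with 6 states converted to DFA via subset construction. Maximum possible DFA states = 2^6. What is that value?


NFA has 6 states
Subset construction: each DFA state = subset of NFA states
Maximum subsets = 2^6
2^6 = 64

64


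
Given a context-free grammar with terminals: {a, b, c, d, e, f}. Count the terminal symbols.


Terminal symbols: a, b, c, d, e, f
Counting each: a (#1), b (#2), c (#3), d (#4), e (#5), f (#6)
Total = 6

6


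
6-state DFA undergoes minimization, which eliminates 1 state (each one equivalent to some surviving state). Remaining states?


Original DFA: 6 states
Redundant states removed: 1
Minimized states = original - removed
= 6 - 1
= 5

5


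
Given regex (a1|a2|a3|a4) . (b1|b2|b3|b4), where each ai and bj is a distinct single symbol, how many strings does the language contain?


First group: 4 alternatives
Second group: 4 alternatives
Concatenation: each choice from group 1 pairs with each from group 2
Total = 4 x 4 = 16

16


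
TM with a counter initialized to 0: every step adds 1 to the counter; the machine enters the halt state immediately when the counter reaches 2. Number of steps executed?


Counter starts at 0. Counting sequence:
  Step 1: counter = 1
  Step 2: counter = 2
Counter reached 2 -> halt
Total steps = 2

2


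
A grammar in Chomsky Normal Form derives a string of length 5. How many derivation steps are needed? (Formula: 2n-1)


Chomsky Normal Form derivation:
String length n = 5
Each step either:
  - Splits a nonterminal into two (n-1 such steps)
  - Converts a nonterminal to terminal (n such steps)
Total = (n-1) + n = 2n - 1
= 2(5) - 1
= 10 - 1
= 9

9


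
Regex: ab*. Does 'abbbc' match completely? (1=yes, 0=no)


Pattern: ab*
String: 'abbbc'
Pattern requires: exactly one 'a' followed by zero or more 'b's
First char is 'a' -> OK
Rest 'bbbc': all b's? No
Result: 0

0


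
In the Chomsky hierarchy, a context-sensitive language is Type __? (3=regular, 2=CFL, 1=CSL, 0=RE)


Chomsky hierarchy levels:
  Type 3: Regular (DFA/NFA/regex)
  Type 2: Context-free (PDA)
  Type 1: Context-sensitive
  Type 0: Recursively enumerable (TM)
'context-sensitive' corresponds to Type 1

1


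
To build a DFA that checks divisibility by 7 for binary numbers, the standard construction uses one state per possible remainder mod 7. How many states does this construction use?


Divisibility by 7 is tracked via the remainder mod 7: 0, 1, ..., 6
The construction assigns one state to each remainder
Number of remainders = 7

7


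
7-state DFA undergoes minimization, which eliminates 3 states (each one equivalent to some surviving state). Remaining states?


Original DFA: 7 states
Redundant states removed: 3
Minimized states = original - removed
= 7 - 3
= 4

4


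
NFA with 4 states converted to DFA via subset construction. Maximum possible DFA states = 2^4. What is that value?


NFA has 4 states
Subset construction: each DFA state = subset of NFA states
Maximum subsets = 2^4
2^4 = 16

16


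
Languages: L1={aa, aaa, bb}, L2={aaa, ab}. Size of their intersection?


L1 = {aa, aaa, bb}
L2 = {aaa, ab}
Checking each string in L1 against L2:
  'aa': in L2? No
  'aaa': in L2? Yes
  'bb': in L2? No
Intersection = {aaa}
|L1 ∩ L2| = 1

1


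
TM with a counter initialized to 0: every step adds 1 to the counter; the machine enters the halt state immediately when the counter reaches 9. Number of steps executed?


Counter starts at 0. Counting sequence:
  Step 1: counter = 1
  Step 2: counter = 2
  Step 3: counter = 3
  Step 4: counter = 4
  Step 5: counter = 5
  Step 6: counter = 6
  ...
  Step 9: counter = 9
Counter reached 9 -> halt
Total steps = 9

9


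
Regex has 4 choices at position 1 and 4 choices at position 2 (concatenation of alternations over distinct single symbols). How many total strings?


First group: 4 alternatives
Second group: 4 alternatives
Concatenation: each choice from group 1 pairs with each from group 2
Total = 4 x 4 = 16

16


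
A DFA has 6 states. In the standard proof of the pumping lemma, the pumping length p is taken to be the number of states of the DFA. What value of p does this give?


Pumping lemma for regular languages (standard proof):
Take p = |Q|, the number of DFA states.
Any string of length >= |Q| passes through |Q|+1 states while reading its first |Q| symbols,
so by pigeonhole some state repeats, giving the loop that can be pumped.
Here |Q| = 6
Therefore the proof uses p = 6

6


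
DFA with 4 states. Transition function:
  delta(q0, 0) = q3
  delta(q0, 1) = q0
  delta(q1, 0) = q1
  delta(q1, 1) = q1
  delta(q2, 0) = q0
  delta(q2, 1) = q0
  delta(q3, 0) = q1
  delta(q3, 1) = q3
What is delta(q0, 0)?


Looking up transition function:
delta(q0, 0) in the table
Row: q0, Column: 0
Result: q3

q3


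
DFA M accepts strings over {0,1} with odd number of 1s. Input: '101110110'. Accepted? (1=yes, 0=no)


DFA has 2 states: q_even (start, accept=no) and q_odd
Processing string '101110110' character by character:
  Position 0: read '1', 1-count=1 -> q_odd
  Position 1: read '0', 1-count=1 -> q_odd (no change)
  Position 2: read '1', 1-count=2 -> q_even
  Position 3: read '1', 1-count=3 -> q_odd
  Position 4: read '1', 1-count=4 -> q_even
  Position 5: read '0', 1-count=4 -> q_even (no change)
  Position 6: read '1', 1-count=5 -> q_odd
  Position 7: read '1', 1-count=6 -> q_even
  Position 8: read '0', 1-count=6 -> q_even (no change)
Final state: q_even, total 1s = 6 (even); the DFA requires an odd count -> reject

0


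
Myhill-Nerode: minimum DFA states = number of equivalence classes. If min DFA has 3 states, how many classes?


Myhill-Nerode theorem:
Number of equivalence classes = number of states in minimal DFA
Minimal DFA states = 3
Therefore equivalence classes = 3

3


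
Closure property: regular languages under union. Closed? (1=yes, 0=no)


Regular languages are closed under:
- Union (DFA product construction)
- Intersection (DFA product construction)
- Complement (swap accept/reject states)
- Concatenation (NFA construction)
- Kleene star (NFA construction)
union is in this list
Therefore: closed

1


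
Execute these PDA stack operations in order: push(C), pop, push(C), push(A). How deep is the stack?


Tracing stack operations:
  push(C) -> stack = [C], depth=1
  pop -> removed C, stack = [], depth=0
  push(C) -> stack = [C], depth=1
  push(A) -> stack = [C,A], depth=2
Final depth = 2

2


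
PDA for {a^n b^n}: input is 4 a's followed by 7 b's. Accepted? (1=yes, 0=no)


Language requires equal numbers of a's and b's
PDA pushes for each 'a', pops for each 'b'
Number of a's = 4
Number of b's = 7
4 != 7 -> Reject

0


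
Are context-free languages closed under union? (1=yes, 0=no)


CFL closure properties:
  Closed under: union, concatenation, Kleene star
  NOT closed under: intersection, complement
Operation 'union' is in closed list -> Yes (closed)

1


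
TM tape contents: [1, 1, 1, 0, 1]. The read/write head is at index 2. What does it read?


Tape: [1, 1, 1, 0, 1]
Positions: 0 1 2 3 4
Values:    1 1 1 0 1
Head at position 2
tape[2] = 1

1


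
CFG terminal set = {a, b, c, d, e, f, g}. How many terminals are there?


Terminal symbols: a, b, c, d, e, f, g
Counting each: a (#1), b (#2), c (#3), d (#4), e (#5), f (#6), g (#7)
Total = 7

7


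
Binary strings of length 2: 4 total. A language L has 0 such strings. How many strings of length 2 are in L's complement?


Alphabet: {0,1}
String length: 2
Total strings of length 2 = 2^2 = 4
Strings in L = 0
Complement = total - |L|
= 4 - 0
= 4

4


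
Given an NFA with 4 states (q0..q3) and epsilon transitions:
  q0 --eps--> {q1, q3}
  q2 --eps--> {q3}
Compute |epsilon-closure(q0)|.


Starting from q0
Initialize closure = {q0}
Follow epsilon from q0 -> add q1
Follow epsilon from q0 -> add q3
Final closure: {q0, q1, q3}
Size = 3

3


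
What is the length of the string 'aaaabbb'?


String: 'aaaabbb'
Counting characters:
  'a' appears 4 time(s)
  'b' appears 3 time(s)
Total length = 4 + 3 = 7

7


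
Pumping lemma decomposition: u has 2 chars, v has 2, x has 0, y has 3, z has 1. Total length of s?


|s| = |u| + |v| + |x| + |y| + |z|
= 2 + 2 + 0 + 3 + 1
= 4 + 0 + 4
= 4 + 4
= 8

8


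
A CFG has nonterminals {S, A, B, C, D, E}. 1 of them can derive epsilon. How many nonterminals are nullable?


Nonterminals: {S, A, B, C, D, E}
A nonterminal is nullable if it can derive epsilon
Counting nullable nonterminals: 1
Total nullable = 1

1


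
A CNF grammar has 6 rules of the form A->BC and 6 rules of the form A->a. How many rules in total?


CNF allows two rule forms:
  A -> BC (binary): 6 rules
  A -> a (terminal): 6 rules
Total = 6 + 6 = 12

12


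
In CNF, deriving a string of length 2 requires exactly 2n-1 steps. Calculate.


Chomsky Normal Form derivation:
String length n = 2
Each step either:
  - Splits a nonterminal into two (n-1 such steps)
  - Converts a nonterminal to terminal (n such steps)
Total = (n-1) + n = 2n - 1
= 2(2) - 1
= 4 - 1
= 3

3


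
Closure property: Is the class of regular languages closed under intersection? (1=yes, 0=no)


Regular languages are closed under all standard operations:
- Union: Yes (product construction)
- Intersection: Yes (product construction)
- Complement: Yes (swap accept/reject)
- Concatenation: Yes (NFA construction)
Operation: intersection -> Closed

1


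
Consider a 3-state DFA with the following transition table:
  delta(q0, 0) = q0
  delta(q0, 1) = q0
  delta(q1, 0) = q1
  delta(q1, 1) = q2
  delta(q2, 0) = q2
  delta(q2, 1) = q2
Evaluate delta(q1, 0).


Looking up transition function:
delta(q1, 0) in the table
Row: q1, Column: 0
Result: q1

q1


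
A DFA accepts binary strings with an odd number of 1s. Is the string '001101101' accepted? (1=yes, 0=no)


DFA has 2 states: q_even (start, accept=no) and q_odd
Processing string '001101101' character by character:
  Position 0: read '0', 1-count=0 -> q_even (no change)
  Position 1: read '0', 1-count=0 -> q_even (no change)
  Position 2: read '1', 1-count=1 -> q_odd
  Position 3: read '1', 1-count=2 -> q_even
  Position 4: read '0', 1-count=2 -> q_even (no change)
  Position 5: read '1', 1-count=3 -> q_odd
  Position 6: read '1', 1-count=4 -> q_even
  Position 7: read '0', 1-count=4 -> q_even (no change)
  Position 8: read '1', 1-count=5 -> q_odd
Final state: q_odd, total 1s = 5 (odd); the DFA requires an odd count -> accept

1


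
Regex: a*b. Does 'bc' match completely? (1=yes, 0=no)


Pattern: a*b
String: 'bc'
Pattern requires: zero or more 'a's followed by exactly one 'b'
Found 0 leading 'a's
Remaining: 'bc'
Remaining is not 'b' -> no match
Result: 0

0


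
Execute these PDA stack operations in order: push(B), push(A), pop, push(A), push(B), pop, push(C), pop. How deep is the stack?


Tracing stack operations:
  push(B) -> stack = [B], depth=1
  push(A) -> stack = [B,A], depth=2
  pop -> removed A, stack = [B], depth=1
  push(A) -> stack = [B,A], depth=2
  push(B) -> stack = [B,A,B], depth=3
  pop -> removed B, stack = [B,A], depth=2
  push(C) -> stack = [B,A,C], depth=3
  pop -> removed C, stack = [B,A], depth=2
Final depth = 2

2


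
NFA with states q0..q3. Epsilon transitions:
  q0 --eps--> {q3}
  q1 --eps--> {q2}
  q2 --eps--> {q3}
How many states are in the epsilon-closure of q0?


Starting from q0
Initialize closure = {q0}
Follow epsilon from q0 -> add q3
Final closure: {q0, q3}
Size = 2

2


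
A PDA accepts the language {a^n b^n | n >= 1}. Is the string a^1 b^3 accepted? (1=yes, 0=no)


Language requires equal numbers of a's and b's
PDA pushes for each 'a', pops for each 'b'
Number of a's = 1
Number of b's = 3
1 != 3 -> Reject

0


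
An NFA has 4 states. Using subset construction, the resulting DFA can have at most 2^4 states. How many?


NFA has 4 states
Subset construction: each DFA state = subset of NFA states
Maximum subsets = 2^4
2^4 = 16

16


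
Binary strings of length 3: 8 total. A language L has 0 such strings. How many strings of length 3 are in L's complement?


Alphabet: {0,1}
String length: 3
Total strings of length 3 = 2^3 = 8
Strings in L = 0
Complement = total - |L|
= 8 - 0
= 8

8


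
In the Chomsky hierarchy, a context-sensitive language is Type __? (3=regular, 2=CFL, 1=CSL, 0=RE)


Chomsky hierarchy levels:
  Type 3: Regular (DFA/NFA/regex)
  Type 2: Context-free (PDA)
  Type 1: Context-sensitive
  Type 0: Recursively enumerable (TM)
'context-sensitive' corresponds to Type 1

1


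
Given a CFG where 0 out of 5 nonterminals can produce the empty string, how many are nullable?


Nonterminals: {S, A, B, C, D}
A nonterminal is nullable if it can derive epsilon
Counting nullable nonterminals: 0
Total nullable = 0

0


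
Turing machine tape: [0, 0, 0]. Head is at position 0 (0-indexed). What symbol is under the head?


Tape: [0, 0, 0]
Positions: 0 1 2
Values:    0 0 0
Head at position 0
tape[0] = 0

0


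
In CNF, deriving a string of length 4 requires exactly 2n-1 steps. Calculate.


Chomsky Normal Form derivation:
String length n = 4
Each step either:
  - Splits a nonterminal into two (n-1 such steps)
  - Converts a nonterminal to terminal (n such steps)
Total = (n-1) + n = 2n - 1
= 2(4) - 1
= 8 - 1
= 7

7


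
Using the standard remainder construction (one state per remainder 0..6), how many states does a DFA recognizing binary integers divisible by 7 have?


Divisibility by 7 is tracked via the remainder mod 7: 0, 1, ..., 6
The construction assigns one state to each remainder
Number of remainders = 7

7


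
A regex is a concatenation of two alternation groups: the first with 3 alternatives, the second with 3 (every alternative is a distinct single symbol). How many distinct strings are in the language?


First group: 3 alternatives
Second group: 3 alternatives
Concatenation: each choice from group 1 pairs with each from group 2
Total = 3 x 3 = 9

9


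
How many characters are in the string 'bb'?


String: 'bb'
Counting characters:
  'b' appears 2 time(s)
Total length = 0 + 2 = 2

2


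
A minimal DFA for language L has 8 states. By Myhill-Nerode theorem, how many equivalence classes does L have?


Myhill-Nerode theorem:
Number of equivalence classes = number of states in minimal DFA
Minimal DFA states = 8
Therefore equivalence classes = 8

8


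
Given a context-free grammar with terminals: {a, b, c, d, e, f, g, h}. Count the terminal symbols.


Terminal symbols: a, b, c, d, e, f, g, h
Counting each: a (#1), b (#2), c (#3), d (#4), e (#5), f (#6), g (#7), h (#8)
Total = 8

8


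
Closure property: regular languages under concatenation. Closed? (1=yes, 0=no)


Regular languages are closed under:
- Union (DFA product construction)
- Intersection (DFA product construction)
- Complement (swap accept/reject states)
- Concatenation (NFA construction)
- Kleene star (NFA construction)
concatenation is in this list
Therefore: closed

1


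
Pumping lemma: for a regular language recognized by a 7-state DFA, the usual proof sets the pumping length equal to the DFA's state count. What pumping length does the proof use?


Pumping lemma for regular languages (standard proof):
Take p = |Q|, the number of DFA states.
Any string of length >= |Q| passes through |Q|+1 states while reading its first |Q| symbols,
so by pigeonhole some state repeats, giving the loop that can be pumped.
Here |Q| = 7
Therefore the proof uses p = 7

7


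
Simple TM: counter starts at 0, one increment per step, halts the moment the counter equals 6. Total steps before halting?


Counter starts at 0. Counting sequence:
  Step 1: counter = 1
  Step 2: counter = 2
  Step 3: counter = 3
  Step 4: counter = 4
  Step 5: counter = 5
  Step 6: counter = 6
Counter reached 6 -> halt
Total steps = 6

6


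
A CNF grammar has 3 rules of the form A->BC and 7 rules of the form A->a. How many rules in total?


CNF allows two rule forms:
  A -> BC (binary): 3 rules
  A -> a (terminal): 7 rules
Total = 3 + 7 = 10

10


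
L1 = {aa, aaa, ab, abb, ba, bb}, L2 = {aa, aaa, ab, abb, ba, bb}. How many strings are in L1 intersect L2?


L1 = {aa, aaa, ab, abb, ba, bb}
L2 = {aa, aaa, ab, abb, ba, bb}
Checking each string in L1 against L2:
  'aa': in L2? Yes
  'aaa': in L2? Yes
  'ab': in L2? Yes
  'abb': in L2? Yes
  'ba': in L2? Yes
  'bb': in L2? Yes
Intersection = {aa, aaa, ab, abb, ba, bb}
|L1 ∩ L2| = 6

6


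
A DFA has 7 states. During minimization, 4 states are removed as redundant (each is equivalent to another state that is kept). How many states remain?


Original DFA: 7 states
Redundant states removed: 4
Minimized states = original - removed
= 7 - 4
= 3

3


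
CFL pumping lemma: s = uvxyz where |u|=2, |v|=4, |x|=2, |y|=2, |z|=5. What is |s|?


|s| = |u| + |v| + |x| + |y| + |z|
= 2 + 4 + 2 + 2 + 5
= 6 + 2 + 7
= 8 + 7
= 15

15


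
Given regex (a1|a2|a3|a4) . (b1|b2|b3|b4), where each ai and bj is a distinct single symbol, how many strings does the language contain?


First group: 4 alternatives
Second group: 4 alternatives
Concatenation: each choice from group 1 pairs with each from group 2
Total = 4 x 4 = 16

16


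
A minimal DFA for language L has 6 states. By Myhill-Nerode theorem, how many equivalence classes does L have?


Myhill-Nerode theorem:
Number of equivalence classes = number of states in minimal DFA
Minimal DFA states = 6
Therefore equivalence classes = 6

6


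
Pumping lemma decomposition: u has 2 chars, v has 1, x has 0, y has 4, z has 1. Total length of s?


|s| = |u| + |v| + |x| + |y| + |z|
= 2 + 1 + 0 + 4 + 1
= 3 + 0 + 5
= 3 + 5
= 8

8


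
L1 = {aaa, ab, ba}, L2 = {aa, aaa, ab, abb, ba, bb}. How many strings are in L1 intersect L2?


L1 = {aaa, ab, ba}
L2 = {aa, aaa, ab, abb, ba, bb}
Checking each string in L1 against L2:
  'aaa': in L2? Yes
  'ab': in L2? Yes
  'ba': in L2? Yes
Intersection = {aaa, ab, ba}
|L1 ∩ L2| = 3

3


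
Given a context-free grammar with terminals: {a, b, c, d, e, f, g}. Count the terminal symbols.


Terminal symbols: a, b, c, d, e, f, g
Counting each: a (#1), b (#2), c (#3), d (#4), e (#5), f (#6), g (#7)
Total = 7

7


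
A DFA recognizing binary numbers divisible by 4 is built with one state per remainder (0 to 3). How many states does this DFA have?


Divisibility by 4 is tracked via the remainder mod 4: 0, 1, ..., 3
The construction assigns one state to each remainder
Number of remainders = 4

4


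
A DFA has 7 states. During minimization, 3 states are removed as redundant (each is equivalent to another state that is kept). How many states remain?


Original DFA: 7 states
Redundant states removed: 3
Minimized states = original - removed
= 7 - 3
= 4

4


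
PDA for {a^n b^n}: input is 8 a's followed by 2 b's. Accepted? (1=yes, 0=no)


Language requires equal numbers of a's and b's
PDA pushes for each 'a', pops for each 'b'
Number of a's = 8
Number of b's = 2
8 != 2 -> Reject

0


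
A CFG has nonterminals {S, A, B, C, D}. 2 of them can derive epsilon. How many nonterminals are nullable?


Nonterminals: {S, A, B, C, D}
A nonterminal is nullable if it can derive epsilon
Counting nullable nonterminals: 2
Total nullable = 2

2


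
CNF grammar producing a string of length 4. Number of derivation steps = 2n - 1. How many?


Chomsky Normal Form derivation:
String length n = 4
Each step either:
  - Splits a nonterminal into two (n-1 such steps)
  - Converts a nonterminal to terminal (n such steps)
Total = (n-1) + n = 2n - 1
= 2(4) - 1
= 8 - 1
= 7

7


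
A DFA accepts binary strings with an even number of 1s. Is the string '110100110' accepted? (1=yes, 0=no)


DFA has 2 states: q_even (start, accept=yes) and q_odd
Processing string '110100110' character by character:
  Position 0: read '1', 1-count=1 -> q_odd
  Position 1: read '1', 1-count=2 -> q_even
  Position 2: read '0', 1-count=2 -> q_even (no change)
  Position 3: read '1', 1-count=3 -> q_odd
  Position 4: read '0', 1-count=3 -> q_odd (no change)
  Position 5: read '0', 1-count=3 -> q_odd (no change)
  Position 6: read '1', 1-count=4 -> q_even
  Position 7: read '1', 1-count=5 -> q_odd
  Position 8: read '0', 1-count=5 -> q_odd (no change)
Final state: q_odd, total 1s = 5 (odd); the DFA requires an even count -> reject

0


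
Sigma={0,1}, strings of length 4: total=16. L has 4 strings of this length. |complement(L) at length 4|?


Alphabet: {0,1}
String length: 4
Total strings of length 4 = 2^4 = 16
Strings in L = 4
Complement = total - |L|
= 16 - 4
= 12

12


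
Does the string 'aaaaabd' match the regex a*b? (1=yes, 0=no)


Pattern: a*b
String: 'aaaaabd'
Pattern requires: zero or more 'a's followed by exactly one 'b'
Found 5 leading 'a's
Remaining: 'bd'
Remaining is not 'b' -> no match
Result: 0

0


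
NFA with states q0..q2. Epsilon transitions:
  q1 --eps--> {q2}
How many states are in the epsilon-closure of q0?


Starting from q0
Initialize closure = {q0}
q0 has no outgoing epsilon transitions -> nothing to add
Final closure: {q0}
Size = 1

1


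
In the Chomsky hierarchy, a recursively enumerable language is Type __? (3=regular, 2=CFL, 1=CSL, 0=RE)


Chomsky hierarchy levels:
  Type 3: Regular (DFA/NFA/regex)
  Type 2: Context-free (PDA)
  Type 1: Context-sensitive
  Type 0: Recursively enumerable (TM)
'recursively enumerable' corresponds to Type 0

0


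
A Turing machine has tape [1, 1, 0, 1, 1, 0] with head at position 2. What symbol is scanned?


Tape: [1, 1, 0, 1, 1, 0]
Positions: 0 1 2 3 4 5
Values:    1 1 0 1 1 0
Head at position 2
tape[2] = 0

0


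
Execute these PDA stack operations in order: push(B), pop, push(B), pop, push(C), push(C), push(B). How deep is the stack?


Tracing stack operations:
  push(B) -> stack = [B], depth=1
  pop -> removed B, stack = [], depth=0
  push(B) -> stack = [B], depth=1
  pop -> removed B, stack = [], depth=0
  push(C) -> stack = [C], depth=1
  push(C) -> stack = [C,C], depth=2
  push(B) -> stack = [C,C,B], depth=3
Final depth = 3

3


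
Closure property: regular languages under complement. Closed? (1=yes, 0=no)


Regular languages are closed under:
- Union (DFA product construction)
- Intersection (DFA product construction)
- Complement (swap accept/reject states)
- Concatenation (NFA construction)
- Kleene star (NFA construction)
complement is in this list
Therefore: closed

1


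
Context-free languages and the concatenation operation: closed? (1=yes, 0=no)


CFL closure properties:
  Closed under: union, concatenation, Kleene star
  NOT closed under: intersection, complement
Operation 'concatenation' is in closed list -> Yes (closed)

1


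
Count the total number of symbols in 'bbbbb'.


String: 'bbbbb'
Counting characters:
  'b' appears 5 time(s)
Total length = 0 + 5 = 5

5


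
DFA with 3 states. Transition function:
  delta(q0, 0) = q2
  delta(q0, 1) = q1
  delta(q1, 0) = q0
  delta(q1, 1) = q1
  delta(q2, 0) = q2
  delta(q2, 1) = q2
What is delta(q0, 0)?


Looking up transition function:
delta(q0, 0) in the table
Row: q0, Column: 0
Result: q2

q2


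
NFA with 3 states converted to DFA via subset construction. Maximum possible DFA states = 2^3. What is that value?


NFA has 3 states
Subset construction: each DFA state = subset of NFA states
Maximum subsets = 2^3
2^3 = 8

8


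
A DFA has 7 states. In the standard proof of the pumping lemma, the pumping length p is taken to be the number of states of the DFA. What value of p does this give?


Pumping lemma for regular languages (standard proof):
Take p = |Q|, the number of DFA states.
Any string of length >= |Q| passes through |Q|+1 states while reading its first |Q| symbols,
so by pigeonhole some state repeats, giving the loop that can be pumped.
Here |Q| = 7
Therefore the proof uses p = 7

7


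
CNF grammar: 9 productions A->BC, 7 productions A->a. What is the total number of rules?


CNF allows two rule forms:
  A -> BC (binary): 9 rules
  A -> a (terminal): 7 rules
Total = 9 + 7 = 16

16


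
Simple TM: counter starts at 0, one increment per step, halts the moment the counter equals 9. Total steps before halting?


Counter starts at 0. Counting sequence:
  Step 1: counter = 1
  Step 2: counter = 2
  Step 3: counter = 3
  Step 4: counter = 4
  Step 5: counter = 5
  Step 6: counter = 6
  ...
  Step 9: counter = 9
Counter reached 9 -> halt
Total steps = 9

9


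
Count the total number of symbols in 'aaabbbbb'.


String: 'aaabbbbb'
Counting characters:
  'a' appears 3 time(s)
  'b' appears 5 time(s)
Total length = 3 + 5 = 8

8
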